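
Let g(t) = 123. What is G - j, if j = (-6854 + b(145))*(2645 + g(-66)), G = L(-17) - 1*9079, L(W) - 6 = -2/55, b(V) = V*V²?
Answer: -463079716057/55 ≈ -8.4196e+9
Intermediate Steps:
b(V) = V³
L(W) = 328/55 (L(W) = 6 - 2/55 = 328/55)
G = -499017/55 (G = 328/55 - 1*9079 = 328/55 - 9079 = -499017/55 ≈ -9073.0)
j = 8419622128 (j = (-6854 + 145³)*(2645 + 123) = (-6854 + 3048625)*2768 = 3041771*2768 = 8419622128)
G - j = -499017/55 - 1*8419622128 = -499017/55 - 8419622128 = -463079716057/55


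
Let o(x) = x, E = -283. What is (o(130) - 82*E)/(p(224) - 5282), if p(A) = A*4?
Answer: -11668/2193 ≈ -5.3206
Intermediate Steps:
p(A) = 4*A
(o(130) - 82*E)/(p(224) - 5282) = (130 - 82*(-283))/(4*224 - 5282) = (130 + 23206)/(896 - 5282) = 23336/(-4386) = 23336*(-1/4386) = -11668/2193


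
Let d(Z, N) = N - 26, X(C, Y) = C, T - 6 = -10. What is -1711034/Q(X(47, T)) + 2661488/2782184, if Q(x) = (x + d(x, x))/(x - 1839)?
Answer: 266583045077998/5912141 ≈ 4.5091e+7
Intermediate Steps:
T = -4 (T = 6 - 10 = -4)
d(Z, N) = -26 + N
Q(x) = (-26 + 2*x)/(-1839 + x) (Q(x) = (x + (-26 + x))/(x - 1839) = (-26 + 2*x)/(-1839 + x))
-1711034/Q(X(47, T)) + 2661488/2782184 = -1711034*(-1839 + 47)/(2*(-13 + 47)) + 2661488/2782184 = -1711034/(2*34/(-1792)) + 2661488*(1/2782184) = -1711034/(2*(-1/1792)*34) + 332686/347773 = -1711034/(-17/448) + 332686/347773 = -1711034*(-448/17) + 332686/347773 = 766543232/17 + 332686/347773 = 266583045077998/5912141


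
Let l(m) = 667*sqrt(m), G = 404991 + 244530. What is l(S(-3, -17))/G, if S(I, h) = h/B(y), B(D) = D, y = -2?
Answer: 667*sqrt(34)/1299042 ≈ 0.0029939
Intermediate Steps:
G = 649521
S(I, h) = -h/2 (S(I, h) = h/(-2) = h*(-1/2) = -h/2)
l(S(-3, -17))/G = (667*sqrt(-1/2*(-17)))/649521 = (667*sqrt(17/2))*(1/649521) = (667*(sqrt(34)/2))*(1/649521) = (667*sqrt(34)/2)*(1/649521) = 667*sqrt(34)/1299042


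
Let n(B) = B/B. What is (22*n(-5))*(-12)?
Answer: -264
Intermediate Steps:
n(B) = 1
(22*n(-5))*(-12) = (22*1)*(-12) = 22*(-12) = -264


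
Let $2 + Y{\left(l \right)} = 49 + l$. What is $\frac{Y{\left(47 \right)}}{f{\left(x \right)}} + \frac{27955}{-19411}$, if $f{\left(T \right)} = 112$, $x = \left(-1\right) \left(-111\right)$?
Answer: $- \frac{93309}{155288} \approx -0.60088$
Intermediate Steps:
$Y{\left(l \right)} = 47 + l$ ($Y{\left(l \right)} = -2 + \left(49 + l\right) = 47 + l$)
$x = 111$
$\frac{Y{\left(47 \right)}}{f{\left(x \right)}} + \frac{27955}{-19411} = \frac{47 + 47}{112} + \frac{27955}{-19411} = 94 \cdot \frac{1}{112} + 27955 \left(- \frac{1}{19411}\right) = \frac{47}{56} - \frac{27955}{19411} = - \frac{93309}{155288}$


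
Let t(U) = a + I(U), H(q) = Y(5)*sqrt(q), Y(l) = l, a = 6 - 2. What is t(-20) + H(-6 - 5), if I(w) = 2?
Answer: 6 + 5*I*sqrt(11) ≈ 6.0 + 16.583*I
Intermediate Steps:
a = 4
H(q) = 5*sqrt(q)
t(U) = 6 (t(U) = 4 + 2 = 6)
t(-20) + H(-6 - 5) = 6 + 5*sqrt(-6 - 5) = 6 + 5*sqrt(-11) = 6 + 5*(I*sqrt(11)) = 6 + 5*I*sqrt(11)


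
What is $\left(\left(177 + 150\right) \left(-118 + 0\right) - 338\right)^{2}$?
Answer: $1515077776$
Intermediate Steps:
$\left(\left(177 + 150\right) \left(-118 + 0\right) - 338\right)^{2} = \left(327 \left(-118\right) - 338\right)^{2} = \left(-38586 - 338\right)^{2} = \left(-38924\right)^{2} = 1515077776$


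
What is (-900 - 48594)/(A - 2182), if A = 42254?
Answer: -24747/20036 ≈ -1.2351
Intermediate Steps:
(-900 - 48594)/(A - 2182) = (-900 - 48594)/(42254 - 2182) = -49494/40072 = -49494*1/40072 = -24747/20036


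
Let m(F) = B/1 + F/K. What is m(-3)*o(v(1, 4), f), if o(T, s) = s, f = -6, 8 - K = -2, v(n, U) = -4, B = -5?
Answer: 159/5 ≈ 31.800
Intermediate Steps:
K = 10 (K = 8 - 1*(-2) = 8 + 2 = 10)
m(F) = -5 + F/10 (m(F) = -5/1 + F/10 = -5*1 + F*(⅒) = -5 + F/10)
m(-3)*o(v(1, 4), f) = (-5 + (⅒)*(-3))*(-6) = (-5 - 3/10)*(-6) = -53/10*(-6) = 159/5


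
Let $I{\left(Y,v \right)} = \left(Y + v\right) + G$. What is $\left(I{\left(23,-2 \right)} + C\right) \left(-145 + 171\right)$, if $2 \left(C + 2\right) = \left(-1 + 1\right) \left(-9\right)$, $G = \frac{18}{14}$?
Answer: $\frac{3692}{7} \approx 527.43$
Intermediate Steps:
$G = \frac{9}{7}$ ($G = 18 \cdot \frac{1}{14} = \frac{9}{7} \approx 1.2857$)
$I{\left(Y,v \right)} = \frac{9}{7} + Y + v$ ($I{\left(Y,v \right)} = \left(Y + v\right) + \frac{9}{7} = \frac{9}{7} + Y + v$)
$C = -2$ ($C = -2 + \frac{\left(-1 + 1\right) \left(-9\right)}{2} = -2 + \frac{0 \left(-9\right)}{2} = -2 + \frac{1}{2} \cdot 0 = -2 + 0 = -2$)
$\left(I{\left(23,-2 \right)} + C\right) \left(-145 + 171\right) = \left(\left(\frac{9}{7} + 23 - 2\right) - 2\right) \left(-145 + 171\right) = \left(\frac{156}{7} - 2\right) 26 = \frac{142}{7} \cdot 26 = \frac{3692}{7}$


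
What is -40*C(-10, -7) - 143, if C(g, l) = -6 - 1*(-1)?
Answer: 57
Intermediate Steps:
C(g, l) = -5 (C(g, l) = -6 + 1 = -5)
-40*C(-10, -7) - 143 = -40*(-5) - 143 = 200 - 143 = 57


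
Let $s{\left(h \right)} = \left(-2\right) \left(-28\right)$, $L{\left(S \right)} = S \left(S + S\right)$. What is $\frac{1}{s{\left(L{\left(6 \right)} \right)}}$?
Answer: $\frac{1}{56} \approx 0.017857$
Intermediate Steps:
$L{\left(S \right)} = 2 S^{2}$ ($L{\left(S \right)} = S 2 S = 2 S^{2}$)
$s{\left(h \right)} = 56$
$\frac{1}{s{\left(L{\left(6 \right)} \right)}} = \frac{1}{56}$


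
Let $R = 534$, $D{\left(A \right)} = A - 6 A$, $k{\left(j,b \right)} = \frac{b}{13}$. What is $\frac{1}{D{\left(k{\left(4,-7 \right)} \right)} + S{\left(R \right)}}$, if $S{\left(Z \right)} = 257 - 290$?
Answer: $- \frac{13}{394} \approx -0.032995$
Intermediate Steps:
$k{\left(j,b \right)} = \frac{b}{13}$ ($k{\left(j,b \right)} = b \frac{1}{13} = \frac{b}{13}$)
$D{\left(A \right)} = - 5 A$
$S{\left(Z \right)} = -33$
$\frac{1}{D{\left(k{\left(4,-7 \right)} \right)} + S{\left(R \right)}} = \frac{1}{- 5 \cdot \frac{1}{13} \left(-7\right) - 33} = \frac{1}{\left(-5\right) \left(- \frac{7}{13}\right) - 33} = \frac{1}{\frac{35}{13} - 33} = \frac{1}{- \frac{394}{13}} = - \frac{13}{394}$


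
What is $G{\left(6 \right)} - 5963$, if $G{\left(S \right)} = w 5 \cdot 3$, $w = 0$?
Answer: $-5963$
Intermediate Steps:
$G{\left(S \right)} = 0$ ($G{\left(S \right)} = 0 \cdot 5 \cdot 3 = 0 \cdot 3 = 0$)
$G{\left(6 \right)} - 5963 = 0 - 5963 = -5963$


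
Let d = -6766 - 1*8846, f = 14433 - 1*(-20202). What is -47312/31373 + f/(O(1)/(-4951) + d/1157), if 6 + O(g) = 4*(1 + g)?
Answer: -6228057559911197/2425049008598 ≈ -2568.2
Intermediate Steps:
f = 34635 (f = 14433 + 20202 = 34635)
O(g) = -2 + 4*g (O(g) = -6 + 4*(1 + g) = -6 + (4 + 4*g) = -2 + 4*g)
d = -15612 (d = -6766 - 8846 = -15612)
-47312/31373 + f/(O(1)/(-4951) + d/1157) = -47312/31373 + 34635/((-2 + 4*1)/(-4951) - 15612/1157) = -47312*1/31373 + 34635/((-2 + 4)*(-1/4951) - 15612*1/1157) = -47312/31373 + 34635/(2*(-1/4951) - 15612/1157) = -47312/31373 + 34635/(-2/4951 - 15612/1157) = -47312/31373 + 34635/(-77297326/5728307) = -47312/31373 + 34635*(-5728307/77297326) = -47312/31373 - 198399912945/77297326 = -6228057559911197/2425049008598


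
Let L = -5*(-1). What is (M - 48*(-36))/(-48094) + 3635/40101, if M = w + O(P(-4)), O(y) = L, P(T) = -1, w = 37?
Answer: 51921460/964308747 ≈ 0.053843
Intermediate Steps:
L = 5
O(y) = 5
M = 42 (M = 37 + 5 = 42)
(M - 48*(-36))/(-48094) + 3635/40101 = (42 - 48*(-36))/(-48094) + 3635/40101 = (42 + 1728)*(-1/48094) + 3635*(1/40101) = 1770*(-1/48094) + 3635/40101 = -885/24047 + 3635/40101 = 51921460/964308747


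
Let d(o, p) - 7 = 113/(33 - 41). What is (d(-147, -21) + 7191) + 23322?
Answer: 244047/8 ≈ 30506.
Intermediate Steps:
d(o, p) = -57/8 (d(o, p) = 7 + 113/(33 - 41) = 7 + 113/(-8) = 7 + 113*(-⅛) = 7 - 113/8 = -57/8)
(d(-147, -21) + 7191) + 23322 = (-57/8 + 7191) + 23322 = 57471/8 + 23322 = 244047/8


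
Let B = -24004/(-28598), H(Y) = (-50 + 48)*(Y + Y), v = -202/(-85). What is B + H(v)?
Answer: -10533422/1215415 ≈ -8.6665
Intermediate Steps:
v = 202/85 (v = -202*(-1/85) = 202/85 ≈ 2.3765)
H(Y) = -4*Y
B = 12002/14299 (B = -24004*(-1/28598) = 12002/14299 ≈ 0.83936)
B + H(v) = 12002/14299 - 4*202/85 = 12002/14299 - 808/85 = -10533422/1215415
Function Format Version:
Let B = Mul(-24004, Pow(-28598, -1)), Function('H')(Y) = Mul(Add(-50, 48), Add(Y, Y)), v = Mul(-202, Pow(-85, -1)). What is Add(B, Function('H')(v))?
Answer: Rational(-10533422, 1215415) ≈ -8.6665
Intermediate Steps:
v = Rational(202, 85) (v = Mul(-202, Rational(-1, 85)) = Rational(202, 85) ≈ 2.3765)
Function('H')(Y) = Mul(-4, Y) (Function('H')(Y) = Mul(-2, Mul(2, Y)) = Mul(-4, Y))
B = Rational(12002, 14299) (B = Mul(-24004, Rational(-1, 28598)) = Rational(12002, 14299) ≈ 0.83936)
Add(B, Function('H')(v)) = Add(Rational(12002, 14299), Mul(-4, Rational(202, 85))) = Add(Rational(12002, 14299), Rational(-808, 85)) = Rational(-10533422, 1215415)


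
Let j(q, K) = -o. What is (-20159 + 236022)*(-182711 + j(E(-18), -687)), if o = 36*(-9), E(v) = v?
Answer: -39370604981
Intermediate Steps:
o = -324
j(q, K) = 324 (j(q, K) = -1*(-324) = 324)
(-20159 + 236022)*(-182711 + j(E(-18), -687)) = (-20159 + 236022)*(-182711 + 324) = 215863*(-182387) = -39370604981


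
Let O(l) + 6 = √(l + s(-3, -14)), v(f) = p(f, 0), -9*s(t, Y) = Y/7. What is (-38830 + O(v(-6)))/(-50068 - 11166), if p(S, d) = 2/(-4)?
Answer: 19418/30617 - I*√10/367404 ≈ 0.63422 - 8.6071e-6*I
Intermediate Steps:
p(S, d) = -½ (p(S, d) = 2*(-¼) = -½)
s(t, Y) = -Y/63 (s(t, Y) = -Y/(9*7) = -Y/63)
v(f) = -½
O(l) = -6 + √(2/9 + l) (O(l) = -6 + √(l - 1/63*(-14)) = -6 + √(l + 2/9) = -6 + √(2/9 + l))
(-38830 + O(v(-6)))/(-50068 - 11166) = (-38830 + (-6 + √(2 + 9*(-½))/3))/(-50068 - 11166) = (-38830 + (-6 + √(2 - 9/2)/3))/(-61234) = (-38830 + (-6 + √(-5/2)/3))*(-1/61234) = (-38830 + (-6 + (I*√10/2)/3))*(-1/61234) = (-38830 + (-6 + I*√10/6))*(-1/61234) = (-38836 + I*√10/6)*(-1/61234) = 19418/30617 - I*√10/367404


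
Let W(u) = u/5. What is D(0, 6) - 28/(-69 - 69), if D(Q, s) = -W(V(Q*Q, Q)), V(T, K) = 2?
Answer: -68/345 ≈ -0.19710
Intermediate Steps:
W(u) = u/5 (W(u) = u*(⅕) = u/5)
D(Q, s) = -⅖ (D(Q, s) = -2/5 = -1*⅖ = -⅖)
D(0, 6) - 28/(-69 - 69) = -⅖ - 28/(-69 - 69) = -⅖ - 28/(-138) = -⅖ - 1/138*(-28) = -⅖ + 14/69 = -68/345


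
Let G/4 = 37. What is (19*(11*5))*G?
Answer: 154660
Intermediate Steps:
G = 148 (G = 4*37 = 148)
(19*(11*5))*G = (19*(11*5))*148 = (19*55)*148 = 1045*148 = 154660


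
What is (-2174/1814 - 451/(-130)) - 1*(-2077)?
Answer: 245166817/117910 ≈ 2079.3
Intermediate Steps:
(-2174/1814 - 451/(-130)) - 1*(-2077) = (-2174*1/1814 - 451*(-1/130)) + 2077 = (-1087/907 + 451/130) + 2077 = 267747/117910 + 2077 = 245166817/117910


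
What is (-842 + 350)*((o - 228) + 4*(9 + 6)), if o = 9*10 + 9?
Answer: 33948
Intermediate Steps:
o = 99 (o = 90 + 9 = 99)
(-842 + 350)*((o - 228) + 4*(9 + 6)) = (-842 + 350)*((99 - 228) + 4*(9 + 6)) = -492*(-129 + 4*15) = -492*(-129 + 60) = -492*(-69) = 33948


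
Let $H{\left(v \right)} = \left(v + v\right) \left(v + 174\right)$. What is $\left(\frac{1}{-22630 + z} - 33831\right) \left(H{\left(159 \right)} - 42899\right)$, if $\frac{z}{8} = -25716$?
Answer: $- \frac{486672880539505}{228358} \approx -2.1312 \cdot 10^{9}$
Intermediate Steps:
$z = -205728$ ($z = 8 \left(-25716\right) = -205728$)
$H{\left(v \right)} = 2 v \left(174 + v\right)$
$\left(\frac{1}{-22630 + z} - 33831\right) \left(H{\left(159 \right)} - 42899\right) = \left(\frac{1}{-22630 - 205728} - 33831\right) \left(2 \cdot 159 \left(174 + 159\right) - 42899\right) = \left(\frac{1}{-228358} - 33831\right) \left(2 \cdot 159 \cdot 333 - 42899\right) = \left(- \frac{1}{228358} - 33831\right) \left(105894 - 42899\right) = \left(- \frac{7725579499}{228358}\right) 62995 = - \frac{486672880539505}{228358}$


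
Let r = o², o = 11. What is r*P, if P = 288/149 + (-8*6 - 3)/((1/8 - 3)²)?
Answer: -40412064/78821 ≈ -512.71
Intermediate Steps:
r = 121 (r = 11² = 121)
P = -333984/78821 (P = 288*(1/149) + (-48 - 3)/((⅛ - 3)²) = 288/149 - 51/((-23/8)²) = 288/149 - 51/529/64 = 288/149 - 51*64/529 = 288/149 - 3264/529 = -333984/78821 ≈ -4.2372)
r*P = 121*(-333984/78821) = -40412064/78821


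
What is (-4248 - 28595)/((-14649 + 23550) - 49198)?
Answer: 32843/40297 ≈ 0.81502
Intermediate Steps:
(-4248 - 28595)/((-14649 + 23550) - 49198) = -32843/(8901 - 49198) = -32843/(-40297) = -32843*(-1/40297) = 32843/40297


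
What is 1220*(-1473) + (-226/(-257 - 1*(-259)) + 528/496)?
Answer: -55712330/31 ≈ -1.7972e+6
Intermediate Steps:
1220*(-1473) + (-226/(-257 - 1*(-259)) + 528/496) = -1797060 + (-226/(-257 + 259) + 528*(1/496)) = -1797060 + (-226/2 + 33/31) = -1797060 + (-226*½ + 33/31) = -1797060 + (-113 + 33/31) = -1797060 - 3470/31 = -55712330/31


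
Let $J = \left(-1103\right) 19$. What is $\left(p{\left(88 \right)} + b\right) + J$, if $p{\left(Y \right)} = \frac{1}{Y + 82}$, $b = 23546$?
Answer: $\frac{440131}{170} \approx 2589.0$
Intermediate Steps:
$p{\left(Y \right)} = \frac{1}{82 + Y}$
$J = -20957$
$\left(p{\left(88 \right)} + b\right) + J = \left(\frac{1}{82 + 88} + 23546\right) - 20957 = \left(\frac{1}{170} + 23546\right) - 20957 = \frac{4002821}{170} - 20957 = \frac{440131}{170}$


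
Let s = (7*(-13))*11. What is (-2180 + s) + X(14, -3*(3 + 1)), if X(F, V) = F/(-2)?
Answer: -3188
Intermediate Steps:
X(F, V) = -F/2 (X(F, V) = F*(-½) = -F/2)
s = -1001 (s = -91*11 = -1001)
(-2180 + s) + X(14, -3*(3 + 1)) = (-2180 - 1001) - ½*14 = -3181 - 7 = -3188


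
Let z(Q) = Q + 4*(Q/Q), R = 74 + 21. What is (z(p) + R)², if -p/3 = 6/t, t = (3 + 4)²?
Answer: 23357889/2401 ≈ 9728.4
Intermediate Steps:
t = 49 (t = 7² = 49)
R = 95
p = -18/49 ≈ -0.36735
z(Q) = 4 + Q (z(Q) = Q + 4*1 = Q + 4 = 4 + Q)
(z(p) + R)² = ((4 - 18/49) + 95)² = (178/49 + 95)² = (4833/49)² = 23357889/2401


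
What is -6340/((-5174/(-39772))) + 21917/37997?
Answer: -4790500189001/98298239 ≈ -48734.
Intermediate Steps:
-6340/((-5174/(-39772))) + 21917/37997 = -6340/((-5174*(-1/39772))) + 21917*(1/37997) = -6340/2587/19886 + 21917/37997 = -6340*19886/2587 + 21917/37997 = -126077240/2587 + 21917/37997 = -4790500189001/98298239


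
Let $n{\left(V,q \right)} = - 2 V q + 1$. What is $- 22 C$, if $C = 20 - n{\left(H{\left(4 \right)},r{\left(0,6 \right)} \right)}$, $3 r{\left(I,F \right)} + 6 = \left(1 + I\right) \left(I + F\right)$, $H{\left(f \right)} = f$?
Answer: $-418$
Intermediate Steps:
$r{\left(I,F \right)} = -2 + \frac{\left(1 + I\right) \left(F + I\right)}{3}$ ($r{\left(I,F \right)} = -2 + \frac{\left(1 + I\right) \left(I + F\right)}{3} = -2 + \frac{\left(1 + I\right) \left(F + I\right)}{3}$)
$n{\left(V,q \right)} = 1 - 2 V q$ ($n{\left(V,q \right)} = - 2 V q + 1 = 1 - 2 V q$)
$C = 19$ ($C = 20 - \left(1 - 8 \left(-2 + \frac{1}{3} \cdot 6 + \frac{1}{3} \cdot 0 + \frac{0^{2}}{3} + \frac{1}{3} \cdot 6 \cdot 0\right)\right) = 20 - \left(1 - 8 \left(-2 + 2 + 0 + \frac{1}{3} \cdot 0 + 0\right)\right) = 20 - \left(1 - 8 \left(-2 + 2 + 0 + 0 + 0\right)\right) = 20 - \left(1 - 8 \cdot 0\right) = 20 - \left(1 + 0\right) = 20 - 1 = 19$)
$- 22 C = \left(-22\right) 19 = -418$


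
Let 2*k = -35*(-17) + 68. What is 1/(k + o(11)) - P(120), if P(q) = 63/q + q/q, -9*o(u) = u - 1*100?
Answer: -14965/9832 ≈ -1.5221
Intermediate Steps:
k = 663/2 (k = (-35*(-17) + 68)/2 = (595 + 68)/2 = (½)*663 = 663/2 ≈ 331.50)
o(u) = 100/9 - u/9 (o(u) = -(u - 1*100)/9 = -(u - 100)/9 = -(-100 + u)/9 = 100/9 - u/9)
P(q) = 1 + 63/q (P(q) = 63/q + 1 = 1 + 63/q)
1/(k + o(11)) - P(120) = 1/(663/2 + (100/9 - ⅑*11)) - (63 + 120)/120 = 1/(663/2 + (100/9 - 11/9)) - 183/120 = 1/(663/2 + 89/9) - 1*61/40 = 1/(6145/18) - 61/40 = 18/6145 - 61/40 = -14965/9832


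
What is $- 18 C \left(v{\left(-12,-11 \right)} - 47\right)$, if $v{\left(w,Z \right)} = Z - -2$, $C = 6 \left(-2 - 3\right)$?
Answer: $-30240$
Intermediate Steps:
$C = -30$ ($C = 6 \left(-5\right) = -30$)
$v{\left(w,Z \right)} = 2 + Z$ ($v{\left(w,Z \right)} = Z + 2 = 2 + Z$)
$- 18 C \left(v{\left(-12,-11 \right)} - 47\right) = \left(-18\right) \left(-30\right) \left(\left(2 - 11\right) - 47\right) = 540 \left(-9 - 47\right) = 540 \left(-56\right) = -30240$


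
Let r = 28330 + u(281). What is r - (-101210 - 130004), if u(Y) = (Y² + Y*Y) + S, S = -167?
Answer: 417299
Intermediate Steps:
u(Y) = -167 + 2*Y² (u(Y) = (Y² + Y*Y) - 167 = (Y² + Y²) - 167 = 2*Y² - 167 = -167 + 2*Y²)
r = 186085 (r = 28330 + (-167 + 2*281²) = 28330 + (-167 + 2*78961) = 28330 + (-167 + 157922) = 28330 + 157755 = 186085)
r - (-101210 - 130004) = 186085 - (-101210 - 130004) = 186085 - 1*(-231214) = 186085 + 231214 = 417299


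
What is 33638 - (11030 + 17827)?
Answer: 4781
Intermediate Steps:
33638 - (11030 + 17827) = 33638 - 1*28857 = 33638 - 28857 = 4781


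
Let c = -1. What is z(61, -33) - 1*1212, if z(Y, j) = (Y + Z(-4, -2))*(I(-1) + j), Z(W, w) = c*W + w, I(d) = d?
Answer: -3354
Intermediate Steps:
Z(W, w) = w - W (Z(W, w) = -W + w = w - W)
z(Y, j) = (-1 + j)*(2 + Y) (z(Y, j) = (Y + (-2 - 1*(-4)))*(-1 + j) = (Y + (-2 + 4))*(-1 + j) = (Y + 2)*(-1 + j) = (2 + Y)*(-1 + j) = (-1 + j)*(2 + Y))
z(61, -33) - 1*1212 = (-2 - 1*61 + 2*(-33) + 61*(-33)) - 1*1212 = (-2 - 61 - 66 - 2013) - 1212 = -2142 - 1212 = -3354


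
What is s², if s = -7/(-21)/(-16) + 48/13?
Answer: 5248681/389376 ≈ 13.480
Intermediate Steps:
s = 2291/624 (s = -7*(-1/21)*(-1/16) + 48*(1/13) = (⅓)*(-1/16) + 48/13 = -1/48 + 48/13 = 2291/624 ≈ 3.6715)
s² = (2291/624)² = 5248681/389376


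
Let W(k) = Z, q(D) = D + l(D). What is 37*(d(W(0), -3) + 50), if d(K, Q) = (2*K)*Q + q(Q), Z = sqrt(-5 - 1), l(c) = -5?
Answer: 1554 - 222*I*sqrt(6) ≈ 1554.0 - 543.79*I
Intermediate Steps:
Z = I*sqrt(6) (Z = sqrt(-6) = I*sqrt(6) ≈ 2.4495*I)
q(D) = -5 + D (q(D) = D - 5 = -5 + D)
W(k) = I*sqrt(6)
d(K, Q) = -5 + Q + 2*K*Q (d(K, Q) = (2*K)*Q + (-5 + Q) = 2*K*Q + (-5 + Q) = -5 + Q + 2*K*Q)
37*(d(W(0), -3) + 50) = 37*((-5 - 3 + 2*(I*sqrt(6))*(-3)) + 50) = 37*((-5 - 3 - 6*I*sqrt(6)) + 50) = 37*((-8 - 6*I*sqrt(6)) + 50) = 37*(42 - 6*I*sqrt(6)) = 1554 - 222*I*sqrt(6)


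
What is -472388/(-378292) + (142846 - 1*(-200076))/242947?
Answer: 1971692715/741168601 ≈ 2.6602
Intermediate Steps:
-472388/(-378292) + (142846 - 1*(-200076))/242947 = -472388*(-1/378292) + (142846 + 200076)*(1/242947) = 118097/94573 + 342922*(1/242947) = 118097/94573 + 11062/7837 = 1971692715/741168601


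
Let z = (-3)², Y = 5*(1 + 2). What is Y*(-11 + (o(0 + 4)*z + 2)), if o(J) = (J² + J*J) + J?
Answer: 4725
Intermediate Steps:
Y = 15 (Y = 5*3 = 15)
o(J) = J + 2*J² (o(J) = (J² + J²) + J = 2*J² + J = J + 2*J²)
z = 9
Y*(-11 + (o(0 + 4)*z + 2)) = 15*(-11 + (((0 + 4)*(1 + 2*(0 + 4)))*9 + 2)) = 15*(-11 + ((4*(1 + 2*4))*9 + 2)) = 15*(-11 + ((4*(1 + 8))*9 + 2)) = 15*(-11 + ((4*9)*9 + 2)) = 15*(-11 + (36*9 + 2)) = 15*(-11 + (324 + 2)) = 15*(-11 + 326) = 15*315 = 4725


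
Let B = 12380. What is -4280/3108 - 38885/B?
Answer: -8692049/1923852 ≈ -4.5180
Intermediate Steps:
-4280/3108 - 38885/B = -4280/3108 - 38885/12380 = -4280*1/3108 - 38885*1/12380 = -1070/777 - 7777/2476 = -8692049/1923852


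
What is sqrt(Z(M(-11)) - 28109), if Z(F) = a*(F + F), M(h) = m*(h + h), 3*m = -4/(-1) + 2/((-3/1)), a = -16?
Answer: I*sqrt(245941)/3 ≈ 165.31*I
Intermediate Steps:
m = 10/9 (m = (-4/(-1) + 2/((-3/1)))/3 = (-4*(-1) + 2/((-3*1)))/3 = (4 + 2/(-3))/3 = (4 + 2*(-1/3))/3 = (4 - 2/3)/3 = (1/3)*(10/3) = 10/9 ≈ 1.1111)
M(h) = 20*h/9 (M(h) = 10*(h + h)/9 = 10*(2*h)/9 = 20*h/9)
Z(F) = -32*F (Z(F) = -16*(F + F) = -32*F)
sqrt(Z(M(-11)) - 28109) = sqrt(-640*(-11)/9 - 28109) = sqrt(-32*(-220/9) - 28109) = sqrt(7040/9 - 28109) = sqrt(-245941/9) = I*sqrt(245941)/3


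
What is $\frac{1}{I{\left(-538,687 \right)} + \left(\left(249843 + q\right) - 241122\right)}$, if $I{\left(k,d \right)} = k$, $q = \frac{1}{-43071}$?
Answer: $\frac{43071}{352449992} \approx 0.0001222$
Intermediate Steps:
$q = - \frac{1}{43071} \approx -2.3217 \cdot 10^{-5}$
$\frac{1}{I{\left(-538,687 \right)} + \left(\left(249843 + q\right) - 241122\right)} = \frac{1}{-538 + \left(\left(249843 - \frac{1}{43071}\right) - 241122\right)} = \frac{1}{-538 + \left(\frac{10760987852}{43071} - 241122\right)} = \frac{1}{-538 + \frac{375622190}{43071}} = \frac{1}{\frac{352449992}{43071}} = \frac{43071}{352449992}$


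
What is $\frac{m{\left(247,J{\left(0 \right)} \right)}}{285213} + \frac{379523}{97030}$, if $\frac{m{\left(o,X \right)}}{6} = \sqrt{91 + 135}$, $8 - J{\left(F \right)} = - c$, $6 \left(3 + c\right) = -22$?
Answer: $\frac{379523}{97030} + \frac{2 \sqrt{226}}{95071} \approx 3.9117$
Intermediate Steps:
$c = - \frac{20}{3}$ ($c = -3 + \frac{1}{6} \left(-22\right) = -3 - \frac{11}{3} = - \frac{20}{3} \approx -6.6667$)
$J{\left(F \right)} = \frac{4}{3}$ ($J{\left(F \right)} = 8 - \left(-1\right) \left(- \frac{20}{3}\right) = 8 - \frac{20}{3} = \frac{4}{3}$)
$m{\left(o,X \right)} = 6 \sqrt{226}$ ($m{\left(o,X \right)} = 6 \sqrt{91 + 135} = 6 \sqrt{226}$)
$\frac{m{\left(247,J{\left(0 \right)} \right)}}{285213} + \frac{379523}{97030} = \frac{6 \sqrt{226}}{285213} + \frac{379523}{97030} = 6 \sqrt{226} \cdot \frac{1}{285213} + 379523 \cdot \frac{1}{97030} = \frac{2 \sqrt{226}}{95071} + \frac{379523}{97030} = \frac{379523}{97030} + \frac{2 \sqrt{226}}{95071}$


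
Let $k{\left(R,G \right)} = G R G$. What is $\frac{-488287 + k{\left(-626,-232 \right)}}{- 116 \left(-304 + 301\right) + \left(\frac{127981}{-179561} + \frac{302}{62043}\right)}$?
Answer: $- \frac{380805914346232653}{3869008989043} \approx -98425.0$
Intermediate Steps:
$k{\left(R,G \right)} = R G^{2}$
$\frac{-488287 + k{\left(-626,-232 \right)}}{- 116 \left(-304 + 301\right) + \left(\frac{127981}{-179561} + \frac{302}{62043}\right)} = \frac{-488287 - 626 \left(-232\right)^{2}}{- 116 \left(-304 + 301\right) + \left(\frac{127981}{-179561} + \frac{302}{62043}\right)} = \frac{-488287 - 33693824}{\left(-116\right) \left(-3\right) + \left(127981 \left(- \frac{1}{179561}\right) + 302 \cdot \frac{1}{62043}\right)} = \frac{-488287 - 33693824}{348 + \left(- \frac{127981}{179561} + \frac{302}{62043}\right)} = - \frac{34182111}{348 - \frac{7886097761}{11140503123}} = - \frac{34182111}{\frac{3869008989043}{11140503123}} = \left(-34182111\right) \frac{11140503123}{3869008989043} = - \frac{380805914346232653}{3869008989043}$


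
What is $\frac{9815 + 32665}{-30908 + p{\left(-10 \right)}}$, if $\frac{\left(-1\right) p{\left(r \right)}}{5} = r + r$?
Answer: $- \frac{5310}{3851} \approx -1.3789$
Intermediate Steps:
$p{\left(r \right)} = - 10 r$ ($p{\left(r \right)} = - 5 \left(r + r\right) = - 5 \cdot 2 r = - 10 r$)
$\frac{9815 + 32665}{-30908 + p{\left(-10 \right)}} = \frac{9815 + 32665}{-30908 - -100} = \frac{42480}{-30908 + 100} = \frac{42480}{-30808} = 42480 \left(- \frac{1}{30808}\right) = - \frac{5310}{3851}$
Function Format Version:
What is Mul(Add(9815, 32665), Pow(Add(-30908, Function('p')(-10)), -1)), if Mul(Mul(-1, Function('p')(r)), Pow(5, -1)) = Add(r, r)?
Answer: Rational(-5310, 3851) ≈ -1.3789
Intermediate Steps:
Function('p')(r) = Mul(-10, r) (Function('p')(r) = Mul(-5, Add(r, r)) = Mul(-5, Mul(2, r)) = Mul(-10, r))
Mul(Add(9815, 32665), Pow(Add(-30908, Function('p')(-10)), -1)) = Mul(Add(9815, 32665), Pow(Add(-30908, Mul(-10, -10)), -1)) = Mul(42480, Pow(Add(-30908, 100), -1)) = Mul(42480, Pow(-30808, -1)) = Mul(42480, Rational(-1, 30808)) = Rational(-5310, 3851)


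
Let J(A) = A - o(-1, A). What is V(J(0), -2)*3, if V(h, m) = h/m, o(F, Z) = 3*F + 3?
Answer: 0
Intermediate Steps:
o(F, Z) = 3 + 3*F
J(A) = A (J(A) = A - (3 + 3*(-1)) = A - (3 - 3) = A - 1*0 = A + 0 = A)
V(J(0), -2)*3 = (0/(-2))*3 = (0*(-½))*3 = 0*3 = 0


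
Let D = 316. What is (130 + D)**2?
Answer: 198916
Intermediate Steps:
(130 + D)**2 = (130 + 316)**2 = 446**2 = 198916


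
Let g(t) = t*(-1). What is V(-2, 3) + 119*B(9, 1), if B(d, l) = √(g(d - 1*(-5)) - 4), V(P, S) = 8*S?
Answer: 24 + 357*I*√2 ≈ 24.0 + 504.87*I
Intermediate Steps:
g(t) = -t
B(d, l) = √(-9 - d) (B(d, l) = √(-(d - 1*(-5)) - 4) = √(-(d + 5) - 4) = √(-(5 + d) - 4) = √((-5 - d) - 4) = √(-9 - d))
V(-2, 3) + 119*B(9, 1) = 8*3 + 119*√(-9 - 1*9) = 24 + 119*√(-9 - 9) = 24 + 119*√(-18) = 24 + 119*(3*I*√2) = 24 + 357*I*√2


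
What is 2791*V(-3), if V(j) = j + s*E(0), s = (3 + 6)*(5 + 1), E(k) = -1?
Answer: -159087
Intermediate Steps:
s = 54 (s = 9*6 = 54)
V(j) = -54 + j (V(j) = j + 54*(-1) = j - 54 = -54 + j)
2791*V(-3) = 2791*(-54 - 3) = 2791*(-57) = -159087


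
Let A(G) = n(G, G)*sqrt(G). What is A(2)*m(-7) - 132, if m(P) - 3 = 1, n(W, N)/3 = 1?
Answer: -132 + 12*sqrt(2) ≈ -115.03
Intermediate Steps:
n(W, N) = 3 (n(W, N) = 3*1 = 3)
m(P) = 4 (m(P) = 3 + 1 = 4)
A(G) = 3*sqrt(G)
A(2)*m(-7) - 132 = (3*sqrt(2))*4 - 132 = 12*sqrt(2) - 132 = -132 + 12*sqrt(2)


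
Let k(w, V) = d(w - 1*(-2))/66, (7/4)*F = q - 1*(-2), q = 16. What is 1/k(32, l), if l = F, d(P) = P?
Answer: 33/17 ≈ 1.9412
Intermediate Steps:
F = 72/7 (F = 4*(16 - 1*(-2))/7 = 4*(16 + 2)/7 = (4/7)*18 = 72/7 ≈ 10.286)
l = 72/7 ≈ 10.286
k(w, V) = 1/33 + w/66 (k(w, V) = (w - 1*(-2))/66 = (w + 2)*(1/66) = (2 + w)*(1/66) = 1/33 + w/66)
1/k(32, l) = 1/(1/33 + (1/66)*32) = 1/(1/33 + 16/33) = 1/(17/33) = 33/17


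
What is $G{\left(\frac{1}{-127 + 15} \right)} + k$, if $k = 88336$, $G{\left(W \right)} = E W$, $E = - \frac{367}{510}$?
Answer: $\frac{5045752687}{57120} \approx 88336.0$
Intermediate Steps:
$E = - \frac{367}{510}$ ($E = \left(-367\right) \frac{1}{510} = - \frac{367}{510} \approx -0.71961$)
$G{\left(W \right)} = - \frac{367 W}{510}$
$G{\left(\frac{1}{-127 + 15} \right)} + k = - \frac{367}{510 \left(-127 + 15\right)} + 88336 = - \frac{367}{510 \left(-112\right)} + 88336 = \left(- \frac{367}{510}\right) \left(- \frac{1}{112}\right) + 88336 = \frac{367}{57120} + 88336 = \frac{5045752687}{57120}$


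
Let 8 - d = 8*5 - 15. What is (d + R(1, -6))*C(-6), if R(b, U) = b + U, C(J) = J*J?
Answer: -792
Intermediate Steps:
C(J) = J²
R(b, U) = U + b
d = -17 (d = 8 - (8*5 - 15) = 8 - (40 - 15) = 8 - 1*25 = 8 - 25 = -17)
(d + R(1, -6))*C(-6) = (-17 + (-6 + 1))*(-6)² = (-17 - 5)*36 = -22*36 = -792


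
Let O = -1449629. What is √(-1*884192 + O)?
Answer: 7*I*√47629 ≈ 1527.7*I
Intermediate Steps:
√(-1*884192 + O) = √(-1*884192 - 1449629) = √(-884192 - 1449629) = √(-2333821) = 7*I*√47629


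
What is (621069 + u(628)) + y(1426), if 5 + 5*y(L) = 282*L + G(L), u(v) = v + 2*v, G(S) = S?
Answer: 3518318/5 ≈ 7.0366e+5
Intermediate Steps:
u(v) = 3*v
y(L) = -1 + 283*L/5 (y(L) = -1 + (282*L + L)/5 = -1 + (283*L)/5 = -1 + 283*L/5)
(621069 + u(628)) + y(1426) = (621069 + 3*628) + (-1 + (283/5)*1426) = (621069 + 1884) + (-1 + 403558/5) = 622953 + 403553/5 = 3518318/5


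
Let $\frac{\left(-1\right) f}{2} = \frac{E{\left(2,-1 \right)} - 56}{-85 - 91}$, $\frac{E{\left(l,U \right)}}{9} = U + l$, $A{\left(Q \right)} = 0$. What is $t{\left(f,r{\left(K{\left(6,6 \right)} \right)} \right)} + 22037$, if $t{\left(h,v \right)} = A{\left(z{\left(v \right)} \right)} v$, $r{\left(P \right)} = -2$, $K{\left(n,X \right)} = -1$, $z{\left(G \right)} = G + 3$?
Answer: $22037$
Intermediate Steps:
$z{\left(G \right)} = 3 + G$
$E{\left(l,U \right)} = 9 U + 9 l$ ($E{\left(l,U \right)} = 9 \left(U + l\right) = 9 U + 9 l$)
$f = - \frac{47}{88}$ ($f = - 2 \frac{\left(9 \left(-1\right) + 9 \cdot 2\right) - 56}{-85 - 91} = - 2 \frac{\left(-9 + 18\right) - 56}{-176} = - 2 \left(9 - 56\right) \left(- \frac{1}{176}\right) = - 2 \left(\left(-47\right) \left(- \frac{1}{176}\right)\right) = \left(-2\right) \frac{47}{176} = - \frac{47}{88} \approx -0.53409$)
$t{\left(h,v \right)} = 0$ ($t{\left(h,v \right)} = 0 v = 0$)
$t{\left(f,r{\left(K{\left(6,6 \right)} \right)} \right)} + 22037 = 0 + 22037 = 22037$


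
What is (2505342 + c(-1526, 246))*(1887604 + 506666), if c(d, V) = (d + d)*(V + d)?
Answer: 15351824601540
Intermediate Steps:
c(d, V) = 2*d*(V + d) (c(d, V) = (2*d)*(V + d) = 2*d*(V + d))
(2505342 + c(-1526, 246))*(1887604 + 506666) = (2505342 + 2*(-1526)*(246 - 1526))*(1887604 + 506666) = (2505342 + 2*(-1526)*(-1280))*2394270 = (2505342 + 3906560)*2394270 = 6411902*2394270 = 15351824601540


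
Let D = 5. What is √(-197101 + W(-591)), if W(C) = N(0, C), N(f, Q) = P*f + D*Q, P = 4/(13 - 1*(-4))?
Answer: 2*I*√50014 ≈ 447.28*I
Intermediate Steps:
P = 4/17 (P = 4/(13 + 4) = 4/17 ≈ 0.23529)
N(f, Q) = 5*Q + 4*f/17 (N(f, Q) = 4*f/17 + 5*Q = 5*Q + 4*f/17)
W(C) = 5*C (W(C) = 5*C + (4/17)*0 = 5*C + 0 = 5*C)
√(-197101 + W(-591)) = √(-197101 + 5*(-591)) = √(-197101 - 2955) = √(-200056) = 2*I*√50014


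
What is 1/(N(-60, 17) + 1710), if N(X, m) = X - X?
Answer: 1/1710 ≈ 0.00058480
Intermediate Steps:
N(X, m) = 0
1/(N(-60, 17) + 1710) = 1/(0 + 1710) = 1/1710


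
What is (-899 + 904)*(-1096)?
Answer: -5480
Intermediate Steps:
(-899 + 904)*(-1096) = 5*(-1096) = -5480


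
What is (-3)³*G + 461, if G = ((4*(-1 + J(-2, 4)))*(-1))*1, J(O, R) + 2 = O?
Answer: -79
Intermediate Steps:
J(O, R) = -2 + O
G = 20 (G = ((4*(-1 + (-2 - 2)))*(-1))*1 = ((4*(-1 - 4))*(-1))*1 = ((4*(-5))*(-1))*1 = -20*(-1)*1 = 20*1 = 20)
(-3)³*G + 461 = (-3)³*20 + 461 = -27*20 + 461 = -540 + 461 = -79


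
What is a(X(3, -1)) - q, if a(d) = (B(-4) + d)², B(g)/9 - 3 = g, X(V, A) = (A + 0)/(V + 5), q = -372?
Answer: 29137/64 ≈ 455.27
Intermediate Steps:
X(V, A) = A/(5 + V)
B(g) = 27 + 9*g
a(d) = (-9 + d)² (a(d) = ((27 + 9*(-4)) + d)² = ((27 - 36) + d)² = (-9 + d)²)
a(X(3, -1)) - q = (-9 - 1/(5 + 3))² - 1*(-372) = (-9 - 1/8)² + 372 = (-9 - 1*⅛)² + 372 = (-9 - ⅛)² + 372 = (-73/8)² + 372 = 5329/64 + 372 = 29137/64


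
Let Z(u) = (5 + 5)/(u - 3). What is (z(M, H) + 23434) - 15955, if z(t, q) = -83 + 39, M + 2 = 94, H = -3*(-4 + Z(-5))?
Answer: 7435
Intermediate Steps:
Z(u) = 10/(-3 + u)
H = 63/4 (H = -3*(-4 + 10/(-3 - 5)) = -3*(-4 + 10/(-8)) = -3*(-4 + 10*(-⅛)) = -3*(-4 - 5/4) = -3*(-21/4) = 63/4 ≈ 15.750)
M = 92 (M = -2 + 94 = 92)
z(t, q) = -44
(z(M, H) + 23434) - 15955 = (-44 + 23434) - 15955 = 23390 - 15955 = 7435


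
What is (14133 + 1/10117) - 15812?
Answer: -16986442/10117 ≈ -1679.0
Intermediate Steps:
(14133 + 1/10117) - 15812 = 142983562/10117 - 15812 = -16986442/10117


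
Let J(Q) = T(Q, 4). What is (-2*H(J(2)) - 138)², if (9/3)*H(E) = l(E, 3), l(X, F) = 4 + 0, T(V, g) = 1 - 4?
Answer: 178084/9 ≈ 19787.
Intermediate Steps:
T(V, g) = -3
J(Q) = -3
l(X, F) = 4
H(E) = 4/3 (H(E) = (⅓)*4 = 4/3)
(-2*H(J(2)) - 138)² = (-2*4/3 - 138)² = (-8/3 - 138)² = (-422/3)² = 178084/9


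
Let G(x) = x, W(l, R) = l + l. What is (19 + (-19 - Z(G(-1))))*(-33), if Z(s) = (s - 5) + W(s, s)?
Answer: -264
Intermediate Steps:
W(l, R) = 2*l
Z(s) = -5 + 3*s (Z(s) = (s - 5) + 2*s = (-5 + s) + 2*s = -5 + 3*s)
(19 + (-19 - Z(G(-1))))*(-33) = (19 + (-19 - (-5 + 3*(-1))))*(-33) = (19 + (-19 - (-5 - 3)))*(-33) = (19 + (-19 - 1*(-8)))*(-33) = (19 + (-19 + 8))*(-33) = (19 - 11)*(-33) = 8*(-33) = -264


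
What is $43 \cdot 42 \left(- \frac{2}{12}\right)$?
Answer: $-301$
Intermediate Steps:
$43 \cdot 42 \left(- \frac{2}{12}\right) = 1806 \left(\left(-2\right) \frac{1}{12}\right) = 1806 \left(- \frac{1}{6}\right) = -301$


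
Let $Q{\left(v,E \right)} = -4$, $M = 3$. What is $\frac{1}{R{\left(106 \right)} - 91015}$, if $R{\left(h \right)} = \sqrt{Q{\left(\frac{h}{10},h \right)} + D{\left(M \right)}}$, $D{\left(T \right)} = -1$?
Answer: $- \frac{18203}{1656746046} - \frac{i \sqrt{5}}{8283730230} \approx -1.0987 \cdot 10^{-5} - 2.6993 \cdot 10^{-10} i$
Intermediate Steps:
$R{\left(h \right)} = i \sqrt{5}$ ($R{\left(h \right)} = \sqrt{-4 - 1} = \sqrt{-5} = i \sqrt{5}$)
$\frac{1}{R{\left(106 \right)} - 91015} = \frac{1}{i \sqrt{5} - 91015} = \frac{1}{-91015 + i \sqrt{5}}$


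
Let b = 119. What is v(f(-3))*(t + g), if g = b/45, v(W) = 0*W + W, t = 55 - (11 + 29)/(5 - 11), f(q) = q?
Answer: -2894/15 ≈ -192.93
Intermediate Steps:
t = 185/3 (t = 55 - 40/(-6) = 55 - 40*(-1)/6 = 55 - 1*(-20/3) = 55 + 20/3 = 185/3 ≈ 61.667)
v(W) = W (v(W) = 0 + W = W)
g = 119/45 ≈ 2.6444
v(f(-3))*(t + g) = -3*(185/3 + 119/45) = -3*2894/45 = -2894/15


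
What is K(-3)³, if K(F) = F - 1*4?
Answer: -343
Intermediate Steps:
K(F) = -4 + F (K(F) = F - 4 = -4 + F)
K(-3)³ = (-4 - 3)³ = (-7)³ = -343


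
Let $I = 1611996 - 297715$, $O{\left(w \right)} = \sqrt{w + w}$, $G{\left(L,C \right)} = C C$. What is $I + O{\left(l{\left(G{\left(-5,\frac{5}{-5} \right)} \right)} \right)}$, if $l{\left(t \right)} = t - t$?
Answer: $1314281$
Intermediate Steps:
$G{\left(L,C \right)} = C^{2}$
$l{\left(t \right)} = 0$
$O{\left(w \right)} = \sqrt{2} \sqrt{w}$ ($O{\left(w \right)} = \sqrt{2 w} = \sqrt{2} \sqrt{w}$)
$I = 1314281$
$I + O{\left(l{\left(G{\left(-5,\frac{5}{-5} \right)} \right)} \right)} = 1314281 + \sqrt{2} \sqrt{0} = 1314281 + \sqrt{2} \cdot 0 = 1314281 + 0 = 1314281$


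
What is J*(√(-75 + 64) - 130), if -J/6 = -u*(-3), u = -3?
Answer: -7020 + 54*I*√11 ≈ -7020.0 + 179.1*I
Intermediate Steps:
J = 54 (J = -6*(-1*(-3))*(-3) = -18*(-3) = -6*(-9) = 54)
J*(√(-75 + 64) - 130) = 54*(√(-75 + 64) - 130) = 54*(√(-11) - 130) = 54*(I*√11 - 130) = 54*(-130 + I*√11) = -7020 + 54*I*√11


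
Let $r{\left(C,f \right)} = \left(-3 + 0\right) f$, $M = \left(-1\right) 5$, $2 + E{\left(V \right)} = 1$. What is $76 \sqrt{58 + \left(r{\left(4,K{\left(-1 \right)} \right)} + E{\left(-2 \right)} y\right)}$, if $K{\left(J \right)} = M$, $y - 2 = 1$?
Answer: $76 \sqrt{70} \approx 635.86$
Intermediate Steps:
$E{\left(V \right)} = -1$ ($E{\left(V \right)} = -2 + 1 = -1$)
$y = 3$ ($y = 2 + 1 = 3$)
$M = -5$
$K{\left(J \right)} = -5$
$r{\left(C,f \right)} = - 3 f$
$76 \sqrt{58 + \left(r{\left(4,K{\left(-1 \right)} \right)} + E{\left(-2 \right)} y\right)} = 76 \sqrt{58 - -12} = 76 \sqrt{58 + \left(15 - 3\right)} = 76 \sqrt{58 + 12} = 76 \sqrt{70}$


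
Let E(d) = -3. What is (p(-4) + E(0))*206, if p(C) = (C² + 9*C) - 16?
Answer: -8034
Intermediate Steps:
p(C) = -16 + C² + 9*C
(p(-4) + E(0))*206 = ((-16 + (-4)² + 9*(-4)) - 3)*206 = ((-16 + 16 - 36) - 3)*206 = (-36 - 3)*206 = -39*206 = -8034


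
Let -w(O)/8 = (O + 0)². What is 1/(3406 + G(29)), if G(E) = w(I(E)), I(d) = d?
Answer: -1/3322 ≈ -0.00030102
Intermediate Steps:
w(O) = -8*O² (w(O) = -8*(O + 0)² = -8*O²)
G(E) = -8*E²
1/(3406 + G(29)) = 1/(3406 - 8*29²) = 1/(3406 - 8*841) = 1/(3406 - 6728) = 1/(-3322) = -1/3322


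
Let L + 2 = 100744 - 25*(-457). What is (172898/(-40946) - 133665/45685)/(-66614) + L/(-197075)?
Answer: -698721074235407644/1227869364019122025 ≈ -0.56905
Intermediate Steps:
L = 112167 (L = -2 + (100744 - 25*(-457)) = -2 + (100744 + 11425) = -2 + 112169 = 112167)
(172898/(-40946) - 133665/45685)/(-66614) + L/(-197075) = (172898/(-40946) - 133665/45685)/(-66614) + 112167/(-197075) = (172898*(-1/40946) - 133665*1/45685)*(-1/66614) + 112167*(-1/197075) = (-86449/20473 - 26733/9137)*(-1/66614) - 112167/197075 = -1337189222/187061801*(-1/66614) - 112167/197075 = 668594611/6230467405907 - 112167/197075 = -698721074235407644/1227869364019122025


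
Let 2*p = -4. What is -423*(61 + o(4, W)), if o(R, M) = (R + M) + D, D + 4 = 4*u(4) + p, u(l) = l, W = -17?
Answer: -24534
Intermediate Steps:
p = -2 (p = (1/2)*(-4) = -2)
D = 10 (D = -4 + (4*4 - 2) = -4 + (16 - 2) = -4 + 14 = 10)
o(R, M) = 10 + M + R (o(R, M) = (R + M) + 10 = (M + R) + 10 = 10 + M + R)
-423*(61 + o(4, W)) = -423*(61 + (10 - 17 + 4)) = -423*(61 - 3) = -423*58 = -24534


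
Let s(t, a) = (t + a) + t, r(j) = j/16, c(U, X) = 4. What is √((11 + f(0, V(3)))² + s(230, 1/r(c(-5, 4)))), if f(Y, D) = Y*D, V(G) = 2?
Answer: 3*√65 ≈ 24.187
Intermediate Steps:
r(j) = j/16 (r(j) = j*(1/16) = j/16)
s(t, a) = a + 2*t (s(t, a) = (a + t) + t = a + 2*t)
f(Y, D) = D*Y
√((11 + f(0, V(3)))² + s(230, 1/r(c(-5, 4)))) = √((11 + 2*0)² + (1/((1/16)*4) + 2*230)) = √((11 + 0)² + (1/(¼) + 460)) = √(11² + (4 + 460)) = √(121 + 464) = √585 = 3*√65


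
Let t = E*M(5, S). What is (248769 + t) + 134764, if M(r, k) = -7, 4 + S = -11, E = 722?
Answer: 378479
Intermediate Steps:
S = -15 (S = -4 - 11 = -15)
t = -5054 (t = 722*(-7) = -5054)
(248769 + t) + 134764 = (248769 - 5054) + 134764 = 243715 + 134764 = 378479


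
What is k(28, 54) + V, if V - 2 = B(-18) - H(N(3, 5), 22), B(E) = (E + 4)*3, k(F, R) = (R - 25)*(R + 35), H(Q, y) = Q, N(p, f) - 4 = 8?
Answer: 2529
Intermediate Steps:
N(p, f) = 12 (N(p, f) = 4 + 8 = 12)
k(F, R) = (-25 + R)*(35 + R)
B(E) = 12 + 3*E (B(E) = (4 + E)*3 = 12 + 3*E)
V = -52 (V = 2 + ((12 + 3*(-18)) - 1*12) = 2 + ((12 - 54) - 12) = 2 + (-42 - 12) = 2 - 54 = -52)
k(28, 54) + V = (-875 + 54**2 + 10*54) - 52 = (-875 + 2916 + 540) - 52 = 2581 - 52 = 2529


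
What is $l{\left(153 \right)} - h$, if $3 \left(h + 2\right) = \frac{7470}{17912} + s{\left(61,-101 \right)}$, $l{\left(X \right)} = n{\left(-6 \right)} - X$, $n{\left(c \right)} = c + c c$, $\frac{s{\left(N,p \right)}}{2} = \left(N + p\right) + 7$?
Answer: $- \frac{887889}{8956} \approx -99.139$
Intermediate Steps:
$s{\left(N,p \right)} = 14 + 2 N + 2 p$ ($s{\left(N,p \right)} = 2 \left(\left(N + p\right) + 7\right) = 2 \left(7 + N + p\right) = 14 + 2 N + 2 p$)
$n{\left(c \right)} = c + c^{2}$
$l{\left(X \right)} = 30 - X$ ($l{\left(X \right)} = - 6 \left(1 - 6\right) - X = \left(-6\right) \left(-5\right) - X = 30 - X$)
$h = - \frac{213699}{8956}$ ($h = -2 + \frac{\frac{7470}{17912} + \left(14 + 2 \cdot 61 + 2 \left(-101\right)\right)}{3} = -2 + \frac{7470 \cdot \frac{1}{17912} + \left(14 + 122 - 202\right)}{3} = -2 + \frac{\frac{3735}{8956} - 66}{3} = -2 + \frac{1}{3} \left(- \frac{587361}{8956}\right) = -2 - \frac{195787}{8956} = - \frac{213699}{8956} \approx -23.861$)
$l{\left(153 \right)} - h = \left(30 - 153\right) - - \frac{213699}{8956} = \left(30 - 153\right) + \frac{213699}{8956} = -123 + \frac{213699}{8956} = - \frac{887889}{8956}$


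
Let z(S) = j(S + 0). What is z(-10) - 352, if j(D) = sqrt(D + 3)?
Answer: -352 + I*sqrt(7) ≈ -352.0 + 2.6458*I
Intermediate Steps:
j(D) = sqrt(3 + D)
z(S) = sqrt(3 + S) (z(S) = sqrt(3 + (S + 0)) = sqrt(3 + S))
z(-10) - 352 = sqrt(3 - 10) - 352 = sqrt(-7) - 352 = I*sqrt(7) - 352 = -352 + I*sqrt(7)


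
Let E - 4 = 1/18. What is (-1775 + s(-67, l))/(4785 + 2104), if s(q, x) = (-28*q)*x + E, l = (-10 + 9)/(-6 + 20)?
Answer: -34289/124002 ≈ -0.27652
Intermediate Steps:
E = 73/18 (E = 4 + 1/18 = 73/18 ≈ 4.0556)
l = -1/14 ≈ -0.071429
s(q, x) = 73/18 - 28*q*x (s(q, x) = (-28*q)*x + 73/18 = -28*q*x + 73/18 = 73/18 - 28*q*x)
(-1775 + s(-67, l))/(4785 + 2104) = (-1775 + (73/18 - 28*(-67)*(-1/14)))/(4785 + 2104) = (-1775 + (73/18 - 134))/6889 = (-1775 - 2339/18)*(1/6889) = -34289/18*1/6889 = -34289/124002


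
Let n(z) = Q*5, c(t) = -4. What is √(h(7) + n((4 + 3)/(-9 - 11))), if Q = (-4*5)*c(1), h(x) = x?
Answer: √407 ≈ 20.174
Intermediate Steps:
Q = 80 (Q = -4*5*(-4) = -20*(-4) = 80)
n(z) = 400 (n(z) = 80*5 = 400)
√(h(7) + n((4 + 3)/(-9 - 11))) = √(7 + 400) = √407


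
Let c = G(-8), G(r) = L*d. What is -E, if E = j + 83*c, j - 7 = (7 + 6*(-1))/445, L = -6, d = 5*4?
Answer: 4429084/445 ≈ 9953.0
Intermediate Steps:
d = 20
G(r) = -120 (G(r) = -6*20 = -120)
c = -120
j = 3116/445 (j = 7 + (7 + 6*(-1))/445 = 7 + (7 - 6)*(1/445) = 7 + 1*(1/445) = 7 + 1/445 = 3116/445 ≈ 7.0022)
E = -4429084/445 (E = 3116/445 + 83*(-120) = 3116/445 - 9960 = -4429084/445 ≈ -9953.0)
-E = -1*(-4429084/445) = 4429084/445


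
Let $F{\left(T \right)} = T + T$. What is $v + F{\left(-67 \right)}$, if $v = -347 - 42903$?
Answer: $-43384$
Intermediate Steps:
$F{\left(T \right)} = 2 T$
$v = -43250$ ($v = -347 - 42903 = -43250$)
$v + F{\left(-67 \right)} = -43250 + 2 \left(-67\right) = -43250 - 134 = -43384$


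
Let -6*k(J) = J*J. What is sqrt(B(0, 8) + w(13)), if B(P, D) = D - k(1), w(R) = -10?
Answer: I*sqrt(66)/6 ≈ 1.354*I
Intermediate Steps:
k(J) = -J**2/6 (k(J) = -J*J/6 = -J**2/6)
B(P, D) = 1/6 + D (B(P, D) = D - (-1)*1**2/6 = D - (-1)/6 = D - 1*(-1/6) = D + 1/6 = 1/6 + D)
sqrt(B(0, 8) + w(13)) = sqrt((1/6 + 8) - 10) = sqrt(49/6 - 10) = sqrt(-11/6) = I*sqrt(66)/6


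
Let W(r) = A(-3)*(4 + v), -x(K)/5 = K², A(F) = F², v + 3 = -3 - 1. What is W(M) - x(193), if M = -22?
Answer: 186218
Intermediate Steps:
v = -7 (v = -3 + (-3 - 1) = -3 - 4 = -7)
x(K) = -5*K²
W(r) = -27 (W(r) = (-3)²*(4 - 7) = 9*(-3) = -27)
W(M) - x(193) = -27 - (-5)*193² = -27 - (-5)*37249 = -27 - 1*(-186245) = -27 + 186245 = 186218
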